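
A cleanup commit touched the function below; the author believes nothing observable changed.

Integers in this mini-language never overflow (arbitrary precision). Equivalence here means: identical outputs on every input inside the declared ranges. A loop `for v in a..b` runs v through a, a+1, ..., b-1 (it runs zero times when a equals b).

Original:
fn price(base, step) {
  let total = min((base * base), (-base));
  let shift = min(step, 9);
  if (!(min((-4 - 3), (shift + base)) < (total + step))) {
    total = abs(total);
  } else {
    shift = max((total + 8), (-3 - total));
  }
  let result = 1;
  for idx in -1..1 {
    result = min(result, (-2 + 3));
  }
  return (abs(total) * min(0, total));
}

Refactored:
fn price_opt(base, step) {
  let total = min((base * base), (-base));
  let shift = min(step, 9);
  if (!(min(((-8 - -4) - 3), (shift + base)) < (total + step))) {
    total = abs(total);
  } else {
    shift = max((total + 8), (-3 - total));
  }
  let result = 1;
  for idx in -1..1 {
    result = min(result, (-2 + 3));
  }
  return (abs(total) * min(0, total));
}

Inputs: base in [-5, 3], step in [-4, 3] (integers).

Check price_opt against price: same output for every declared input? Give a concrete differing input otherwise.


Side by side, the visible changes include: arithmetic usage differs, constant usage differs.
One worked example (base=1, step=1) — price: total=-1, then shift=1, then (!(min((-4 - 3), (shift + base)) < (total + step))) is false, then shift=7, then result=1, then (idx=-1), then result=1, then (idx=0), then result=1, then returns -1; price_opt: total=-1, then shift=1, then (!(min(((-8 - -4) - 3), (shift + base)) < (total + step))) is false, then shift=7, then result=1, then (idx=-1), then result=1, then (idx=0), then result=1, then returns -1; agreement on -1.
Sweeping the whole domain (72 inputs) finds no disagreement.
verdict: equivalent


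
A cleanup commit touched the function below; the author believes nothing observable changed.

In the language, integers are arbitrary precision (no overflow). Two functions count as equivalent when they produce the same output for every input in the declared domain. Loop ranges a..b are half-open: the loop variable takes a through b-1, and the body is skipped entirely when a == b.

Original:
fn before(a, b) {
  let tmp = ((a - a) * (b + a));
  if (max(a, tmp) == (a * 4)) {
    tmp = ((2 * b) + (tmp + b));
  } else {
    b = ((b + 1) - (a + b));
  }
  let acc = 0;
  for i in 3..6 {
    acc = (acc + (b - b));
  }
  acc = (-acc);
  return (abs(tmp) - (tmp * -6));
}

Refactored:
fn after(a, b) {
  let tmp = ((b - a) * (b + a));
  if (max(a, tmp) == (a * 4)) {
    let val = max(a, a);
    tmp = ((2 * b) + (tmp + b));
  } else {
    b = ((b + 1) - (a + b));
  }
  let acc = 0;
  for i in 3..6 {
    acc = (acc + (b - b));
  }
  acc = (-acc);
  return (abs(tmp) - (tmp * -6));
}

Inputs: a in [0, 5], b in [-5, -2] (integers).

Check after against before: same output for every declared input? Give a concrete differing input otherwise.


Try a=0, b=-5.
before: tmp becomes 0; next (max(a, tmp) == (a * 4)) evaluates to true; next tmp becomes -15; next acc becomes 0; next at i=3:; next acc becomes 0; next at i=4:; next acc becomes 0; next at i=5:; next acc becomes 0; next acc becomes 0; next final value -75
after: tmp becomes 25; next (max(a, tmp) == (a * 4)) evaluates to false; next b becomes 1; next acc becomes 0; next at i=3:; next acc becomes 0; next at i=4:; next acc becomes 0; next at i=5:; next acc becomes 0; next acc becomes 0; next final value 175
-75 vs 175 — the two versions disagree here.
verdict: not equivalent; witness: a=0, b=-5


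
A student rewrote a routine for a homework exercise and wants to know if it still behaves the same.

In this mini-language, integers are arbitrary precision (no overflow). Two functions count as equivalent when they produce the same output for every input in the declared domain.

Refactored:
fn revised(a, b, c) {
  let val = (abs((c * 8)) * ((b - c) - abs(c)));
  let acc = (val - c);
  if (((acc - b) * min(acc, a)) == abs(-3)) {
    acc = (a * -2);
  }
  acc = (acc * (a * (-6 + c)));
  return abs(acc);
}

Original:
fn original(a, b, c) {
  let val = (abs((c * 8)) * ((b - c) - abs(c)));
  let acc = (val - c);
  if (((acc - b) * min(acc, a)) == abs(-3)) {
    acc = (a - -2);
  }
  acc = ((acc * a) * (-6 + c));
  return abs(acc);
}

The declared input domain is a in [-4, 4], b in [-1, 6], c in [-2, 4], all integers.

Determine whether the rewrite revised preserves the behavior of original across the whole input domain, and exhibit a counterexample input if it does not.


On input a=-3, b=1, c=0, original returns 18 while revised returns 108.
verdict: not equivalent; witness: a=-3, b=1, c=0


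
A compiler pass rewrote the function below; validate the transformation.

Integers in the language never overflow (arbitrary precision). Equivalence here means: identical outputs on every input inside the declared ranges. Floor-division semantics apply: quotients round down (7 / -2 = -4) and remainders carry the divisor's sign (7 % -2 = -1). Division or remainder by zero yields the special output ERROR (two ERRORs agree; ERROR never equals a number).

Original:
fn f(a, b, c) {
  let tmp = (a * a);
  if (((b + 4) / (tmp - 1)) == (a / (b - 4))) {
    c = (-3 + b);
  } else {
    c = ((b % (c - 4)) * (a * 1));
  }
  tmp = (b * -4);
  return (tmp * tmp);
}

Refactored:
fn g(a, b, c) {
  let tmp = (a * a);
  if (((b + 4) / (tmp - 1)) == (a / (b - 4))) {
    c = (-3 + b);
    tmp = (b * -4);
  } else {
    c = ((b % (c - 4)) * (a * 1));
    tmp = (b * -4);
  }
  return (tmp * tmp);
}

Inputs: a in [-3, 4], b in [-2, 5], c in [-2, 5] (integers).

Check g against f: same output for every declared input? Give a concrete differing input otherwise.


The two versions differ — the changes include arithmetic usage differs; and statement counts differ; and constant usage differs.
As a probe, take a=-3, b=3, c=1: f runs tmp becomes 9; next (((b + 4) / (tmp - 1)) == (a / (b - 4))) evaluates to false; next c becomes 0; next tmp becomes -12; next final value 144; g runs tmp becomes 9; next (((b + 4) / (tmp - 1)) == (a / (b - 4))) evaluates to false; next c becomes 0; next tmp becomes -12; next final value 144; both end at 144.
Every one of the 512 inputs gives matching results.
verdict: equivalent


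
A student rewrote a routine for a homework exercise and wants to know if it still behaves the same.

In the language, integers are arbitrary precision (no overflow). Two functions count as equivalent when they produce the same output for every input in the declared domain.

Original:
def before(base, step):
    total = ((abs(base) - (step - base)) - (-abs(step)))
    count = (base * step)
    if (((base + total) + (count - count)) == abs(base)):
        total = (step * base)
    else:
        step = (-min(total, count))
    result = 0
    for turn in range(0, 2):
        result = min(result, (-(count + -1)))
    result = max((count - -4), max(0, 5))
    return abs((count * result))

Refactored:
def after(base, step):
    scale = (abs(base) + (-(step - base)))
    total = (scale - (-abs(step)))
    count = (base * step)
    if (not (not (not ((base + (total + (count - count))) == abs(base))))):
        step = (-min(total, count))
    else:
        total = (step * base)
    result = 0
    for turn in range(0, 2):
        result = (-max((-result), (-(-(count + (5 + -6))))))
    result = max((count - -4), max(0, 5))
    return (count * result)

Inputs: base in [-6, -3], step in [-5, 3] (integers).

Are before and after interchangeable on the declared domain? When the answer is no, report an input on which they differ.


The rewrite breaks on base=-6, step=1, where the results are 30 and -30.
before: total becomes 0; next count becomes -6; next (((base + total) + (count - count)) == abs(base)) evaluates to false; next step becomes 6; next result becomes 0; next at turn=0:; next result becomes 0; next at turn=1:; next result becomes 0; next result becomes 5; next final value 30
after: scale becomes -1; next total becomes 0; next count becomes -6; next (not (not (not ((base + (total + (count - count))) == abs(base))))) evaluates to true; next step becomes 6; next result becomes 0; next at turn=0:; next result becomes 0; next at turn=1:; next result becomes 0; next result becomes 5; next final value -30
verdict: not equivalent; witness: base=-6, step=1


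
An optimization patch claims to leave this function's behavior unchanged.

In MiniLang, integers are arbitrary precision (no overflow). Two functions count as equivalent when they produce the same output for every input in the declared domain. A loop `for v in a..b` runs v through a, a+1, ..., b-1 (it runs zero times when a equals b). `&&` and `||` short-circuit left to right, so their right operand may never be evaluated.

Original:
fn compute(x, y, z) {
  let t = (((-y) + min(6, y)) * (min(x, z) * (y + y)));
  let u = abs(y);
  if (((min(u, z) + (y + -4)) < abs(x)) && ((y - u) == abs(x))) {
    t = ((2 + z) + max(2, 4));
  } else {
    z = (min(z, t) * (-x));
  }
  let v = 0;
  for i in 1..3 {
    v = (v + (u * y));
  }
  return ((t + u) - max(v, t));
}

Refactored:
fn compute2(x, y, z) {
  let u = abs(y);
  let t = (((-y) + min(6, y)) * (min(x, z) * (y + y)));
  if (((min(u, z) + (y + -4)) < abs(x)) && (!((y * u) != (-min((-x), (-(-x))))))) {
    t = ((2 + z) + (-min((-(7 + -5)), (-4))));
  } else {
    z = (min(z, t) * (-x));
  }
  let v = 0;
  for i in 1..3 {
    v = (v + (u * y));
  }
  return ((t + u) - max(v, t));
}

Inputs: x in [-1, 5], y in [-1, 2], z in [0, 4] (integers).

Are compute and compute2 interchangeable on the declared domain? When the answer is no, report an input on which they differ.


The rewrite breaks on x=-1, y=1, z=0, where the results are -1 and 1.
compute: t=0, then u=1, then (((min(u, z) + (y + -4)) < abs(x)) && ((y - u) == abs(x))) is false, then z=0, then v=0, then (i=1), then v=1, then (i=2), then v=2, then returns -1
compute2: u=1, then t=0, then (((min(u, z) + (y + -4)) < abs(x)) && (!((y * u) != (-min((-x), (-(-x))))))) is true, then t=6, then v=0, then (i=1), then v=1, then (i=2), then v=2, then returns 1
verdict: not equivalent; witness: x=-1, y=1, z=0


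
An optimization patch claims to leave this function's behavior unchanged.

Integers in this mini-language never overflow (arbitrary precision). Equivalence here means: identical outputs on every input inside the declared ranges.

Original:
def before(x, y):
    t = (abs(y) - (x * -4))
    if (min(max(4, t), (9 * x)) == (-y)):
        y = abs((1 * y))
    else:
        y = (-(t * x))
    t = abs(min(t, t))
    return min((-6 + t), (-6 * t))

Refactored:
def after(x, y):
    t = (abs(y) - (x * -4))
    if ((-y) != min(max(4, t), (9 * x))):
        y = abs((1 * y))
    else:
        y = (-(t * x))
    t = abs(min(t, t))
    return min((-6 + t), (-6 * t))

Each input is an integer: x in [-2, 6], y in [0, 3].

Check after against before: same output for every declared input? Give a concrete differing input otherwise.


One difference looks behavioral, but it never changes the outcome for any declared input.
As a probe, take x=4, y=0: before runs t = 16; (min(max(4, t), (9 * x)) == (-y)) -> false; y = -64; t = 16; return -96; after runs t = 16; ((-y) != min(max(4, t), (9 * x))) -> true; y = 0; t = 16; return -96; both end at -96.
Every one of the 36 inputs gives matching results.
verdict: equivalent


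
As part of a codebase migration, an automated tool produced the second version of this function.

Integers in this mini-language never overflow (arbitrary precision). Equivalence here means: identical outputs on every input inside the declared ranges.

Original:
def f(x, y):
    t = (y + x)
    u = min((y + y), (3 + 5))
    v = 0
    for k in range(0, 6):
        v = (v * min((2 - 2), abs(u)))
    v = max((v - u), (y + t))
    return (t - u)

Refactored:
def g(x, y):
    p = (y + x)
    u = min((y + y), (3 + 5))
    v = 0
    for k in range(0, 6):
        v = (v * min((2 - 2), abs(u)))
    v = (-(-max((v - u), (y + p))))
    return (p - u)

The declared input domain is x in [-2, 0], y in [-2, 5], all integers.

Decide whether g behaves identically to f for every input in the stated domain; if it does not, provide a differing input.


Reading the diff, among the changes: local variable names differ.
One worked example (x=0, y=0) — f: t = 0; u = 0; v = 0; [k=0]; v = 0; [k=1]; v = 0; [k=2]; v = 0; [k=3]; v = 0; [k=4]; v = 0; [k=5]; v = 0; v = 0; return 0; g: p = 0; u = 0; v = 0; [k=0]; v = 0; [k=1]; v = 0; [k=2]; v = 0; [k=3]; v = 0; [k=4]; v = 0; [k=5]; v = 0; v = 0; return 0; agreement on 0.
Across all 24 domain points the two functions coincide.
verdict: equivalent


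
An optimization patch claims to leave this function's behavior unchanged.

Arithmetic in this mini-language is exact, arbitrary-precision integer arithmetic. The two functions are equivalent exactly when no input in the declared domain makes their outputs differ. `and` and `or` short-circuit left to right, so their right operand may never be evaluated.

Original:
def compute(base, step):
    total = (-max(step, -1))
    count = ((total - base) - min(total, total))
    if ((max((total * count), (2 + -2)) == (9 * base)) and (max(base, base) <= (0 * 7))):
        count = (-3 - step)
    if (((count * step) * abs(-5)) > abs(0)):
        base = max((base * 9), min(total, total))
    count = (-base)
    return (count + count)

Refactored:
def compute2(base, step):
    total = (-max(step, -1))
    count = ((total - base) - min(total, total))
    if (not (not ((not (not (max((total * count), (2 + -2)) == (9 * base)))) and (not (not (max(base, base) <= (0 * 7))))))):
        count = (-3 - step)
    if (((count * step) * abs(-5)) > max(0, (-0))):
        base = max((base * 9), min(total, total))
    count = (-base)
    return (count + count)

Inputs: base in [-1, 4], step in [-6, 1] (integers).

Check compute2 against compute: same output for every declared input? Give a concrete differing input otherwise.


This is a faithful refactor — min/max/abs usage differs, plus boolean connective usage differs, plus constant usage differs, but the computed results match everywhere.
Tracing base=3, step=-4: compute: total becomes 1; next count becomes -3; next ((max((total * count), (2 + -2)) == (9 * base)) and (max(base, base) <= (0 * 7))) evaluates to false; next (((count * step) * abs(-5)) > abs(0)) evaluates to true; next base becomes 27; next count becomes -27; next final value -54 | compute2: total becomes 1; next count becomes -3; next (not (not ((not (not (max((total * count), (2 + -2)) == (9 * base)))) and (not (not (max(base, base) <= (0 * 7))))))) evaluates to false; next (((count * step) * abs(-5)) > max(0, (-0))) evaluates to true; next base becomes 27; next count becomes -27; next final value -54 — matching result -54.
Sweeping the whole domain (48 inputs) finds no disagreement.
verdict: equivalent


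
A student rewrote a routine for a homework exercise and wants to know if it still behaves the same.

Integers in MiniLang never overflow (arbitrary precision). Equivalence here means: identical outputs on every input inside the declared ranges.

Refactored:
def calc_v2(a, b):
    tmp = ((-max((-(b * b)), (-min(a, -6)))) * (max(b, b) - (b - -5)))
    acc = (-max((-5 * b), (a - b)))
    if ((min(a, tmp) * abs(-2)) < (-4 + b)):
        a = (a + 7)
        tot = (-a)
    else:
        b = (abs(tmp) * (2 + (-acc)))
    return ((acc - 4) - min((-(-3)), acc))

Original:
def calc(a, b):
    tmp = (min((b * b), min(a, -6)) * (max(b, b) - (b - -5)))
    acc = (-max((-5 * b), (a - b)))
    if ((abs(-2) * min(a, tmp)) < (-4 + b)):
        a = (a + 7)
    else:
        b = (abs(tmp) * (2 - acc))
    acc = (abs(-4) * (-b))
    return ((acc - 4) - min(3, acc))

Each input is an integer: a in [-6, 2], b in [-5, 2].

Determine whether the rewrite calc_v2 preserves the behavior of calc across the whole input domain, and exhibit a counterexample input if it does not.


Try a=-6, b=-5.
calc: tmp := 30 | acc := -25 | ((abs(-2) * min(a, tmp)) < (-4 + b)): true | a := 1 | acc := 20 | result 13
calc_v2: tmp := 30 | acc := -25 | ((min(a, tmp) * abs(-2)) < (-4 + b)): true | a := 1 | tot := -1 | result -4
13 against -4: the behavior changed.
verdict: not equivalent; witness: a=-6, b=-5


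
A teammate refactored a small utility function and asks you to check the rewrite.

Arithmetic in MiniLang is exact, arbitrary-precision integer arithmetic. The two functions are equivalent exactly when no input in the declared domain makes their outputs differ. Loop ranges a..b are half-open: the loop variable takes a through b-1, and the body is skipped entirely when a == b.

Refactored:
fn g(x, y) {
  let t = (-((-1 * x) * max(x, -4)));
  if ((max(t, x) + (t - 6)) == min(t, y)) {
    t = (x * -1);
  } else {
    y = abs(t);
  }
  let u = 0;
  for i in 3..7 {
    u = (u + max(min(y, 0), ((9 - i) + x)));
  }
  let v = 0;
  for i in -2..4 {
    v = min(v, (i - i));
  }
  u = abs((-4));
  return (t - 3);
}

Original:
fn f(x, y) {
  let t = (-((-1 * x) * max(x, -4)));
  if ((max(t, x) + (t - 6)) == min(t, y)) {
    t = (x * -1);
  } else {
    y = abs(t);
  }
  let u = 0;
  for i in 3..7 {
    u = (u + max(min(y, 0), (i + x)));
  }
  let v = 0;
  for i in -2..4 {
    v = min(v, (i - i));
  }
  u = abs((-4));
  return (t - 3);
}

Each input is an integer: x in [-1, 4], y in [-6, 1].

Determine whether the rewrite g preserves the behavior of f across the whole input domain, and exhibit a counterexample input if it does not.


Side by side, the visible changes include: arithmetic usage differs, plus constant usage differs.
As a probe, take x=3, y=-5: f runs t = 9; ((max(t, x) + (t - 6)) == min(t, y)) -> false; y = 9; u = 0; [i=3]; u = 6; [i=4]; u = 13; [i=5]; u = 21; [i=6]; u = 30; v = 0; [i=-2]; v = 0; [i=-1]; v = 0; [i=0]; v = 0; [i=1]; v = 0; [i=2]; v = 0; [i=3]; v = 0; u = 4; return 6; g runs t = 9; ((max(t, x) + (t - 6)) == min(t, y)) -> false; y = 9; u = 0; [i=3]; u = 9; [i=4]; u = 17; [i=5]; u = 24; [i=6]; u = 30; v = 0; [i=-2]; v = 0; [i=-1]; v = 0; [i=0]; v = 0; [i=1]; v = 0; [i=2]; v = 0; [i=3]; v = 0; u = 4; return 6; both end at 6.
Sweeping the whole domain (48 inputs) finds no disagreement.
verdict: equivalent


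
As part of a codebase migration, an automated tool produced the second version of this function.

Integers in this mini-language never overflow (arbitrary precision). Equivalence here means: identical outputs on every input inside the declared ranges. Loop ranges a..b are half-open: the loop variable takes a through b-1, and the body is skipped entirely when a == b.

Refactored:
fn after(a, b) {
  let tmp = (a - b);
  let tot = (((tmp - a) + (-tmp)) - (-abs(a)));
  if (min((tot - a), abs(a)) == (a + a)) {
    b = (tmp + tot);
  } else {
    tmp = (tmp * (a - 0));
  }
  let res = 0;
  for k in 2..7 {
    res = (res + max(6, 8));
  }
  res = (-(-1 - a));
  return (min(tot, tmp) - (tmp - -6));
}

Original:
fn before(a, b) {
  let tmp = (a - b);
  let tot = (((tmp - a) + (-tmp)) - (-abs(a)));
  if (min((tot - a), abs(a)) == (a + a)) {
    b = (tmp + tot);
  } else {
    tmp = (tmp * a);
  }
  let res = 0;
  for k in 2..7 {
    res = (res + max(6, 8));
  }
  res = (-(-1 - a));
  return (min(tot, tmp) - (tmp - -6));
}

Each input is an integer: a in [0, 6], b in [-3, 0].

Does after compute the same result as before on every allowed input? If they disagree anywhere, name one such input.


Comparing the listings, the differences include: constant usage differs, arithmetic usage differs.
As a probe, take a=5, b=0: before runs tmp = 5; tot = 0; (min((tot - a), abs(a)) == (a + a)) -> false; tmp = 25; res = 0; [k=2]; res = 8; [k=3]; res = 16; [k=4]; res = 24; [k=5]; res = 32; [k=6]; res = 40; res = 6; return -31; after runs tmp = 5; tot = 0; (min((tot - a), abs(a)) == (a + a)) -> false; tmp = 25; res = 0; [k=2]; res = 8; [k=3]; res = 16; [k=4]; res = 24; [k=5]; res = 32; [k=6]; res = 40; res = 6; return -31; both end at -31.
Across all 28 domain points the two functions coincide.
verdict: equivalent


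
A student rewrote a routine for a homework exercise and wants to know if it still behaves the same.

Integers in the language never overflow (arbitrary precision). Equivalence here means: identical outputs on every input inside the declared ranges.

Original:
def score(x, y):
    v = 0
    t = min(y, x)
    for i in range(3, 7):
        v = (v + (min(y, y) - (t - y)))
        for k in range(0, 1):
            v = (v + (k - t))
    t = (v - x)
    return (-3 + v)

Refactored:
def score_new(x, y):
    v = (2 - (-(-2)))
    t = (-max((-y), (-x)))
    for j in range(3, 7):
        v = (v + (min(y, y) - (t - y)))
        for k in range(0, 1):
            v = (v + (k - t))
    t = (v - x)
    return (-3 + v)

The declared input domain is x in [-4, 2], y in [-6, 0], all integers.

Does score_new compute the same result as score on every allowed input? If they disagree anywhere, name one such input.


Although local variable names differ; constant usage differs; min/max/abs usage differs; arithmetic usage differs, 49/49 inputs agree.
verdict: equivalent


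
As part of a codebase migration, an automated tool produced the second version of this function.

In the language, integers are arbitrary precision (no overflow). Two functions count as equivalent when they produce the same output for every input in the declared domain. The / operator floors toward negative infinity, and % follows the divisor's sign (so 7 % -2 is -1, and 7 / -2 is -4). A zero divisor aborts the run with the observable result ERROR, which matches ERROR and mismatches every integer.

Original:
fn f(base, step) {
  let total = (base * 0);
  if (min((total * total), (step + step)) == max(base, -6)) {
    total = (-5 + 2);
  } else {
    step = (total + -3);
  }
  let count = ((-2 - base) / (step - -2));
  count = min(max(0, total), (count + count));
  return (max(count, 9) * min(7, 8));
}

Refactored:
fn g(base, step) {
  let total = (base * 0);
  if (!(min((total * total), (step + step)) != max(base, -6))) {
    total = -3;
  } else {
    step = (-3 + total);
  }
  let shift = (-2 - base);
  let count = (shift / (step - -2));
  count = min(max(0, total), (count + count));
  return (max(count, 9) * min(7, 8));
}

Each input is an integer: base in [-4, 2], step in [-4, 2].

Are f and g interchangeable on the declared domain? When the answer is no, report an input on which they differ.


The two are interchangeable: local variable names differ, and statement counts differ, and comparison usage differs, and arithmetic usage differs, and boolean connective usage differs, and constant usage differs, and every declared input agrees.
Tracing base=-4, step=-1: f: total becomes 0; next (min((total * total), (step + step)) == max(base, -6)) evaluates to false; next step becomes -3; next count becomes -2; next count becomes -4; next final value 63 | g: total becomes 0; next (!(min((total * total), (step + step)) != max(base, -6))) evaluates to false; next step becomes -3; next shift becomes 2; next count becomes -2; next count becomes -4; next final value 63 — matching result 63.
Checked all 49 inputs in the declared domain: the outputs agree on every one.
verdict: equivalent


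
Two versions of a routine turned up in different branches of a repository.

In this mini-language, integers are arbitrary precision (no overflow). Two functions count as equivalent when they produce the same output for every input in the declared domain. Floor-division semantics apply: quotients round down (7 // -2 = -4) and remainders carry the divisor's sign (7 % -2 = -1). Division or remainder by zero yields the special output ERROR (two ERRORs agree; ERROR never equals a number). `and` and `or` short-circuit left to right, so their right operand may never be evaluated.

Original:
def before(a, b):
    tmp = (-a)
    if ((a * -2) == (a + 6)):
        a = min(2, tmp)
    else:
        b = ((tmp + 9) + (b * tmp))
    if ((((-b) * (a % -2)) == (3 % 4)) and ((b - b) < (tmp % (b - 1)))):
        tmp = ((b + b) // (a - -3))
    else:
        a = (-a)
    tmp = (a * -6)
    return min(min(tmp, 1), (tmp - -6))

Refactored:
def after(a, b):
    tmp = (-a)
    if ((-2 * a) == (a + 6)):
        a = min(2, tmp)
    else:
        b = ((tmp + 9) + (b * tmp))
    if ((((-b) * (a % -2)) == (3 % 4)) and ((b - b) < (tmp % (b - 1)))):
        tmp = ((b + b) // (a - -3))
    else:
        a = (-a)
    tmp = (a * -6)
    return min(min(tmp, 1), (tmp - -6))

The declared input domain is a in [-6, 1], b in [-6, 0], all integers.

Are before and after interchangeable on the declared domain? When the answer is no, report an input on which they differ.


Changes here: same computation, different form; the full 56-point sweep finds no disagreement.
verdict: equivalent


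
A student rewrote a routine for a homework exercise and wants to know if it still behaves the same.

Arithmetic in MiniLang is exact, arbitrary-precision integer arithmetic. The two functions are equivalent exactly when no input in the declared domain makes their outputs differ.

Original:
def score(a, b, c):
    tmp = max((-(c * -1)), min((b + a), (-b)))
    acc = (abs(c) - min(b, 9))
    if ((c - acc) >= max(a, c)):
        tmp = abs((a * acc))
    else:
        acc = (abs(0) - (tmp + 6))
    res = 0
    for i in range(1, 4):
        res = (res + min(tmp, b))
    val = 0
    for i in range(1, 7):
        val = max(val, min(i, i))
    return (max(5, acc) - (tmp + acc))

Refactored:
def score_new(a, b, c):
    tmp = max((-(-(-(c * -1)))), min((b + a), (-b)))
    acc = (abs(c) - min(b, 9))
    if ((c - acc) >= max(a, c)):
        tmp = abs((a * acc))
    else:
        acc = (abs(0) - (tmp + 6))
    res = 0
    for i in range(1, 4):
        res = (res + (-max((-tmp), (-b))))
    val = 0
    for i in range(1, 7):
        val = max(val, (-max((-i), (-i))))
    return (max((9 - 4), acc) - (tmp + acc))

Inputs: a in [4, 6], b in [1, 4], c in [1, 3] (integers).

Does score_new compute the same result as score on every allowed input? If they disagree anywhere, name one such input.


Side by side, the visible changes include: min/max/abs usage differs; also constant usage differs; also arithmetic usage differs.
Tracing a=5, b=1, c=1: score: tmp=1, then acc=0, then ((c - acc) >= max(a, c)) is false, then acc=-7, then res=0, then (i=1), then res=1, then (i=2), then res=2, then (i=3), then res=3, then val=0, then (i=1), then val=1, then (i=2), then val=2, then (i=3), then val=3, then (i=4), then val=4, then (i=5), then val=5, then (i=6), then val=6, then returns 11 | score_new: tmp=1, then acc=0, then ((c - acc) >= max(a, c)) is false, then acc=-7, then res=0, then (i=1), then res=1, then (i=2), then res=2, then (i=3), then res=3, then val=0, then (i=1), then val=1, then (i=2), then val=2, then (i=3), then val=3, then (i=4), then val=4, then (i=5), then val=5, then (i=6), then val=6, then returns 11 — matching result 11.
Checked all 36 inputs in the declared domain: the outputs agree on every one.
verdict: equivalent


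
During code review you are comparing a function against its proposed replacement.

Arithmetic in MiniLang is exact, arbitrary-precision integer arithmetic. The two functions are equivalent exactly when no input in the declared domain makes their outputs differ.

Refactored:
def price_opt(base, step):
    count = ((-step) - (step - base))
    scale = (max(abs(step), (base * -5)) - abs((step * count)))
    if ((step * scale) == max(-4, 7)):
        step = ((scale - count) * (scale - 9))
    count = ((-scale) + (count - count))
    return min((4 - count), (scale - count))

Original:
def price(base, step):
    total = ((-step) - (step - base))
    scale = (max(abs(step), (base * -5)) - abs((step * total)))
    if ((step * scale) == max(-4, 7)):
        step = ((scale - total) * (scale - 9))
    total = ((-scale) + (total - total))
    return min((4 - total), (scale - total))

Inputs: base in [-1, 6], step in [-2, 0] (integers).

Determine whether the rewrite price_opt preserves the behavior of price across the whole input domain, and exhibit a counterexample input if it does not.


Differences: local variable names differ — yet all 24 inputs agree.
verdict: equivalent


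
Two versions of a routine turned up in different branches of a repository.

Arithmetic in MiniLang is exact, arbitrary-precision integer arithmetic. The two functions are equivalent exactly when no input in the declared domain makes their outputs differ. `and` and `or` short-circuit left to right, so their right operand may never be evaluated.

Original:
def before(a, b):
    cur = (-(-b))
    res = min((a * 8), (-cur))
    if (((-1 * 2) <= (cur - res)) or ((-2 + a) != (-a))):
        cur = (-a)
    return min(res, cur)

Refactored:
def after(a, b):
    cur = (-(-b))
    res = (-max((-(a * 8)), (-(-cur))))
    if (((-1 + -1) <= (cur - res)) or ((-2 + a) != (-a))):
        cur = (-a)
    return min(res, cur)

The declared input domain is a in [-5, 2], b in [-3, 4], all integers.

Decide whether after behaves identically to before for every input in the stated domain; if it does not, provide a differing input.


This is a faithful refactor — min/max/abs usage differs; also arithmetic usage differs; also constant usage differs, but the computed results match everywhere.
As a probe, take a=2, b=-1: before runs cur=-1, then res=1, then (((-1 * 2) <= (cur - res)) or ((-2 + a) != (-a))) is true, then cur=-2, then returns -2; after runs cur=-1, then res=1, then (((-1 + -1) <= (cur - res)) or ((-2 + a) != (-a))) is true, then cur=-2, then returns -2; both end at -2.
Every one of the 64 inputs gives matching results.
verdict: equivalent


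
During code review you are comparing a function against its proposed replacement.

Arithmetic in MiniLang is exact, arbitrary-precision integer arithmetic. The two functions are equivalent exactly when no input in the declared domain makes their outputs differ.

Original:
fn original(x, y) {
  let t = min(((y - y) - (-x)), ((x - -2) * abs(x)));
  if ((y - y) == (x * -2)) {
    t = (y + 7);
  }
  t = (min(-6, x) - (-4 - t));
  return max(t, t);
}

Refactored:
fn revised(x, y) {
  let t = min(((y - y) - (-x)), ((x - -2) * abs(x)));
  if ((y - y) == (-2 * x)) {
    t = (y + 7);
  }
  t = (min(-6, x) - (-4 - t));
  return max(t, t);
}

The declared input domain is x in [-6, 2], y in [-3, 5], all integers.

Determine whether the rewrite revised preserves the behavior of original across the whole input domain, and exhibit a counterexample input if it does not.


Comparing the listings, the differences include: same computation, different form.
As a probe, take x=-5, y=0: original runs t := -15 | ((y - y) == (x * -2)): false | t := -17 | result -17; revised runs t := -15 | ((y - y) == (-2 * x)): false | t := -17 | result -17; both end at -17.
An exhaustive pass over the 81 declared inputs shows identical outputs.
verdict: equivalent


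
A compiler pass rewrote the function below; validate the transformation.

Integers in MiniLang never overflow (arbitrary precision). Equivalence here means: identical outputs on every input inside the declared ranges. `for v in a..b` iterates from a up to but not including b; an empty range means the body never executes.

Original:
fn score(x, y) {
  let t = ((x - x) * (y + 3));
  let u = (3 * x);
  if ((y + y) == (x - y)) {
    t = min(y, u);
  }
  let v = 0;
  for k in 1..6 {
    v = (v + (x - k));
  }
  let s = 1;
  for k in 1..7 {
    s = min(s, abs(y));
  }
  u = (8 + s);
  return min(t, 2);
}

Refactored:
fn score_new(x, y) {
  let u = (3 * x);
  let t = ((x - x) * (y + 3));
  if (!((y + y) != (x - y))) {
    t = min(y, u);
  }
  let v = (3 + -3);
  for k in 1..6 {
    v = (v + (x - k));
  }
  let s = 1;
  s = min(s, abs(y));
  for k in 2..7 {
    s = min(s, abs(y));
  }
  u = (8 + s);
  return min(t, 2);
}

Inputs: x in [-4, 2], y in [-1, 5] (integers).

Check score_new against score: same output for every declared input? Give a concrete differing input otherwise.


The two are interchangeable: boolean connective usage differs, arithmetic usage differs, min/max/abs usage differs, loop structure differs, statement counts differ, comparison usage differs, constant usage differs, and every declared input agrees.
One worked example (x=-3, y=0) — score: t := 0 | u := -9 | ((y + y) == (x - y)): false | v := 0 | iter k=1: | v := -4 | iter k=2: | v := -9 | iter k=3: | v := -15 | iter k=4: | v := -22 | iter k=5: | v := -30 | s := 1 | iter k=1: | s := 0 | iter k=2: | s := 0 | iter k=3: | s := 0 | iter k=4: | s := 0 | iter k=5: | s := 0 | iter k=6: | s := 0 | u := 8 | result 0; score_new: u := -9 | t := 0 | (!((y + y) != (x - y))): false | v := 0 | iter k=1: | v := -4 | iter k=2: | v := -9 | iter k=3: | v := -15 | iter k=4: | v := -22 | iter k=5: | v := -30 | s := 1 | s := 0 | iter k=2: | s := 0 | iter k=3: | s := 0 | iter k=4: | s := 0 | iter k=5: | s := 0 | iter k=6: | s := 0 | u := 8 | result 0; agreement on 0.
Checked all 49 inputs in the declared domain: the outputs agree on every one.
verdict: equivalent


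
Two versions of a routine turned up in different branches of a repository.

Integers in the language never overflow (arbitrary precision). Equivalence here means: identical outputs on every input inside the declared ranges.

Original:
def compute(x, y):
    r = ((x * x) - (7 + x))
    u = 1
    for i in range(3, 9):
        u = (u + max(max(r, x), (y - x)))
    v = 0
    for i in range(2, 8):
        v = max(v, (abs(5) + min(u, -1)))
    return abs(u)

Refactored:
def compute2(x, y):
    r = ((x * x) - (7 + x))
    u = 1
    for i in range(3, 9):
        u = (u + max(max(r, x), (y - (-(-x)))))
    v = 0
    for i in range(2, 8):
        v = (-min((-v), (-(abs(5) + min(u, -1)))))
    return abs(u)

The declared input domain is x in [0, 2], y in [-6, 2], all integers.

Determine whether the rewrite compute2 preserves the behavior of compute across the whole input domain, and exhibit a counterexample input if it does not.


Reading the diff, among the changes: min/max/abs usage differs.
One worked example (x=0, y=2) — compute: r := -7 | u := 1 | iter i=3: | u := 3 | iter i=4: | u := 5 | iter i=5: | u := 7 | iter i=6: | u := 9 | iter i=7: | u := 11 | iter i=8: | u := 13 | v := 0 | iter i=2: | v := 4 | iter i=3: | v := 4 | iter i=4: | v := 4 | iter i=5: | v := 4 | iter i=6: | v := 4 | iter i=7: | v := 4 | result 13; compute2: r := -7 | u := 1 | iter i=3: | u := 3 | iter i=4: | u := 5 | iter i=5: | u := 7 | iter i=6: | u := 9 | iter i=7: | u := 11 | iter i=8: | u := 13 | v := 0 | iter i=2: | v := 4 | iter i=3: | v := 4 | iter i=4: | v := 4 | iter i=5: | v := 4 | iter i=6: | v := 4 | iter i=7: | v := 4 | result 13; agreement on 13.
An exhaustive pass over the 27 declared inputs shows identical outputs.
verdict: equivalent


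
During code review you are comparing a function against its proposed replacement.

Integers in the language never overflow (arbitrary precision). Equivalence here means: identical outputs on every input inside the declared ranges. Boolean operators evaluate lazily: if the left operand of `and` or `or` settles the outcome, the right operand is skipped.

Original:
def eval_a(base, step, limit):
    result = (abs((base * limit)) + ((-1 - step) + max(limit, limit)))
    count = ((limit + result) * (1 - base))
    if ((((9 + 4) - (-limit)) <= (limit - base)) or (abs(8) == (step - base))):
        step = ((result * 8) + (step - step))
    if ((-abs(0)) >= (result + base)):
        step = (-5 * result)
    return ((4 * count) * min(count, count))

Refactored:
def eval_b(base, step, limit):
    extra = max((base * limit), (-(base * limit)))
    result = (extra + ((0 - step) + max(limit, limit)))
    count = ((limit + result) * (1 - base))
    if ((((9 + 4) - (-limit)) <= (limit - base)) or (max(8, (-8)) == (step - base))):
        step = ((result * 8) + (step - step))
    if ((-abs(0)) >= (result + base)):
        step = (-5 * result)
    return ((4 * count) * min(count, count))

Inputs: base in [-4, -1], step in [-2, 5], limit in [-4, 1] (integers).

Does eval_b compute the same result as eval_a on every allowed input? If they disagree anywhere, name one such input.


Try base=-4, step=-2, limit=-4.
eval_a: result := 13 | count := 45 | ((((9 + 4) - (-limit)) <= (limit - base)) or (abs(8) == (step - base))): false | ((-abs(0)) >= (result + base)): false | result 8100
eval_b: extra := 16 | result := 14 | count := 50 | ((((9 + 4) - (-limit)) <= (limit - base)) or (max(8, (-8)) == (step - base))): false | ((-abs(0)) >= (result + base)): false | result 10000
8100 against 10000: the behavior changed.
verdict: not equivalent; witness: base=-4, step=-2, limit=-4


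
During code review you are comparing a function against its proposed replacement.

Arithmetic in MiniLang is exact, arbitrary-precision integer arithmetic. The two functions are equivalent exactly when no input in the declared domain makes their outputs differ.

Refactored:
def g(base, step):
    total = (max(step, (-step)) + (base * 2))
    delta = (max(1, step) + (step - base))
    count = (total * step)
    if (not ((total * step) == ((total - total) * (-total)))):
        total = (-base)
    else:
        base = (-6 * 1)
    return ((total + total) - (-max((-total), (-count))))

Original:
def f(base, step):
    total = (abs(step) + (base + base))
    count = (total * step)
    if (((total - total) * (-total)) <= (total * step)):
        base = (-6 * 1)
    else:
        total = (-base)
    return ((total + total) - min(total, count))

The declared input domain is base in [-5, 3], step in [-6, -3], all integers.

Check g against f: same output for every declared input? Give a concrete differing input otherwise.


Take base=-5, step=-6.
f: total becomes -4; next count becomes 24; next (((total - total) * (-total)) <= (total * step)) evaluates to true; next base becomes -6; next final value -4
g: total becomes -4; next delta becomes 0; next count becomes 24; next (not ((total * step) == ((total - total) * (-total)))) evaluates to true; next total becomes 5; next final value 5
-4 vs 5 — the two versions disagree here.
verdict: not equivalent; witness: base=-5, step=-6


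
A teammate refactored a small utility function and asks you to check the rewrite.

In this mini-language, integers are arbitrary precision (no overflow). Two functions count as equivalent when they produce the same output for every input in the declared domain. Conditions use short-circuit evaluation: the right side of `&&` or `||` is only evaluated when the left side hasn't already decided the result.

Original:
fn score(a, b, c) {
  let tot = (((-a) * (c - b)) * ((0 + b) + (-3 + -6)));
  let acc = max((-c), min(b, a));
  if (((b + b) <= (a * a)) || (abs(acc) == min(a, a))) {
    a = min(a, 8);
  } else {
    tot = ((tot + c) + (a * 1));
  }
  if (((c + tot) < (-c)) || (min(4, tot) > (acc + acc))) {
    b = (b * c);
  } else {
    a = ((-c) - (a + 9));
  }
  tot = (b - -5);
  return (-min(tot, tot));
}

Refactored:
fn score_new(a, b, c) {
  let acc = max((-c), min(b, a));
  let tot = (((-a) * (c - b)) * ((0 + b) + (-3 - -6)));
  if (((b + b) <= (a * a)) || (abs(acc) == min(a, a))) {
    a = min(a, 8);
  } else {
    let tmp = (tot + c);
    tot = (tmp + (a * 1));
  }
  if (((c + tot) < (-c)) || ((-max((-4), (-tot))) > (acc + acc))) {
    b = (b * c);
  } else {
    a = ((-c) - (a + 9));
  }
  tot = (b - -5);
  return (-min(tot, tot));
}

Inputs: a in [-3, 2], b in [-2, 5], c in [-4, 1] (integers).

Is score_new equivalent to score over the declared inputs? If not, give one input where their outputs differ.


Consider the input a=-3, b=-2, c=-4.
score: tot becomes 66; next acc becomes 4; next (((b + b) <= (a * a)) || (abs(acc) == min(a, a))) evaluates to true; next a becomes -3; next (((c + tot) < (-c)) || (min(4, tot) > (acc + acc))) evaluates to false; next a becomes -2; next tot becomes 3; next final value -3
score_new: acc becomes 4; next tot becomes -6; next (((b + b) <= (a * a)) || (abs(acc) == min(a, a))) evaluates to true; next a becomes -3; next (((c + tot) < (-c)) || ((-max((-4), (-tot))) > (acc + acc))) evaluates to true; next b becomes 8; next tot becomes 13; next final value -13
-3 vs -13 — the two versions disagree here.
verdict: not equivalent; witness: a=-3, b=-2, c=-4


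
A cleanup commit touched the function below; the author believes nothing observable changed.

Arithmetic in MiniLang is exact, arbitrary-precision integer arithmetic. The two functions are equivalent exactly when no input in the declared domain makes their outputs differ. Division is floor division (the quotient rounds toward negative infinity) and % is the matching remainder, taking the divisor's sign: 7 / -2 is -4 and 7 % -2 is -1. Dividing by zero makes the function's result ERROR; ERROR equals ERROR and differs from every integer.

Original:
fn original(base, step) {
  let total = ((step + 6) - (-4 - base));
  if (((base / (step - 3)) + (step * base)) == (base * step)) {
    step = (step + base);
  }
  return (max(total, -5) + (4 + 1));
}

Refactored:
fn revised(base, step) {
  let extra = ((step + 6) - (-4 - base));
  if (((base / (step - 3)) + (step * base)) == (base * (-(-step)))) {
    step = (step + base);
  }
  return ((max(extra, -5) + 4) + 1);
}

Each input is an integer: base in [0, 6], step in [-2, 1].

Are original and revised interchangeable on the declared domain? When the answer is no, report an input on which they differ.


Differences: local variable names differ — yet all 28 inputs agree.
verdict: equivalent
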